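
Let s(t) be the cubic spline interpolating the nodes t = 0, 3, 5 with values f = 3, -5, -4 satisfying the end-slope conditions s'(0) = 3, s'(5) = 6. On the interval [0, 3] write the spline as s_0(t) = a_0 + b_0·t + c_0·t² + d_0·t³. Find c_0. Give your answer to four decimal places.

-3.4833

Write m_i for s''(x_i). With h_i = 3, 2 and divided differences Δ_i = -8/3, 1/2, the continuity of s' gives the tridiagonal system
  3·m_0 + 10·m_1 + 2·m_2 = 6(Δ_1 - Δ_0) = 19
Clamped end conditions give two more equations: 2h_0·m_0 + h_0·m_1 = 6(Δ_0 - s'(0)) = -34 and h_1·m_1 + 2h_1·m_2 = 6(s'(5) - Δ_1) = 33.
Hence m_0 = -209/30, m_1 = 13/5, m_2 = 139/20.
On [0, 3], with s_0(t) = a_0 + b_0·t + c_0·t² + d_0·t³: c_0 = m_0/2 = -209/60, d_0 = (m_1 - m_0)/(6h_0) = 287/540, b_0 = Δ_0 - h_0(2m_0 + m_1)/6 = 3.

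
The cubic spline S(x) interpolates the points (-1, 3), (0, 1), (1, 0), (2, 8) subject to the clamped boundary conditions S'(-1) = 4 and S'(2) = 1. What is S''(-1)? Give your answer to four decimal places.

-18.4000

Write M_i for S''(x_i). With h_i = 1, 1, 1 and divided differences Δ_i = -2, -1, 8, the continuity of S' gives the tridiagonal system
  1·M_0 + 4·M_1 + 1·M_2 = 6(Δ_1 - Δ_0) = 6
  1·M_1 + 4·M_2 + 1·M_3 = 6(Δ_2 - Δ_1) = 54
Clamped end conditions give two more equations: 2h_0·M_0 + h_0·M_1 = 6(Δ_0 - S'(-1)) = -36 and h_2·M_2 + 2h_2·M_3 = 6(S'(2) - Δ_2) = -42.
Solving: M_0 = -92/5, M_1 = 4/5, M_2 = 106/5, M_3 = -158/5.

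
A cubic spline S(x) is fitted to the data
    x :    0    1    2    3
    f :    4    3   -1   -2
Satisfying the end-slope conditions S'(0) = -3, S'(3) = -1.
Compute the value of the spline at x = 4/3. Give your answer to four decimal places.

1.8444

With M_i denoting the second derivative at x_i, h_i = 1, 1, 1, and Δ_i = (y_(i+1) − y_i)/h_i = -1, -4, -1:
  1·M_0 + 4·M_1 + 1·M_2 = 6(Δ_1 - Δ_0) = -18
  1·M_1 + 4·M_2 + 1·M_3 = 6(Δ_2 - Δ_1) = 18
Clamped end conditions give two more equations: 2h_0·M_0 + h_0·M_1 = 6(Δ_0 - S'(0)) = 12 and h_2·M_2 + 2h_2·M_3 = 6(S'(3) - Δ_2) = 0.
Hence M_0 = 158/15, M_1 = -136/15, M_2 = 116/15, M_3 = -58/15.
On [1, 2], S(x) = 3 - 34/15·(x - 1) - 68/15·(x - 1)² + 14/5·(x - 1)³.
With (x - 1) = 1/3: S(4/3) = 83/45.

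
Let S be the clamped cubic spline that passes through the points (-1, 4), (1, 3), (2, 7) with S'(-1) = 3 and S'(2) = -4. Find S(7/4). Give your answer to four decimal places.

With M_i denoting the second derivative at x_i, h_i = 2, 1, and Δ_i = (y_(i+1) − y_i)/h_i = -1/2, 4:
  2·M_0 + 6·M_1 + 1·M_2 = 6(Δ_1 - Δ_0) = 27
Clamped end conditions give two more equations: 2h_0·M_0 + h_0·M_1 = 6(Δ_0 - S'(-1)) = -21 and h_1·M_1 + 2h_1·M_2 = 6(S'(2) - Δ_1) = -48.
Solving the tridiagonal system: M_0 = -145/12, M_1 = 41/3, M_2 = -185/6.
On [1, 2], S(x) = 3 + 55/12·(x - 1) + 41/6·(x - 1)² - 89/12·(x - 1)³.
With (x - 1) = 3/4: S(7/4) = 1831/256.

7.1523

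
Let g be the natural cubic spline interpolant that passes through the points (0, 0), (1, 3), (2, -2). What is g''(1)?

Write M_i for g''(x_i). With h_i = 1, 1 and divided differences Δ_i = 3, -5, the continuity of g' gives the tridiagonal system
  1·M_0 + 4·M_1 + 1·M_2 = 6(Δ_1 - Δ_0) = -48
Natural end conditions: M_0 = M_2 = 0.
Forward elimination and back-substitution give M_0 = 0, M_1 = -12, M_2 = 0.

-12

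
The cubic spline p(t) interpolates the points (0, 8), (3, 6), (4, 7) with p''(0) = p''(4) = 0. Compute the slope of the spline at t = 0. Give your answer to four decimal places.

Write σ_i for p''(x_i). With h_i = 3, 1 and divided differences Δ_i = -2/3, 1, the continuity of p' gives the tridiagonal system
  3·σ_0 + 8·σ_1 + 1·σ_2 = 6(Δ_1 - Δ_0) = 10
Natural end conditions: σ_0 = σ_2 = 0.
Forward elimination and back-substitution give σ_0 = 0, σ_1 = 5/4, σ_2 = 0.
On [0, 3], p'(t) = b_0 + 2c_0·t + 3d_0·t² with b_0 = Δ_0 - h_0(2σ_0 + σ_1)/6 = -31/24, c_0 = σ_0/2 = 0, d_0 = (σ_1 - σ_0)/(6h_0) = 5/72. So p'(0) = -31/24.

-1.2917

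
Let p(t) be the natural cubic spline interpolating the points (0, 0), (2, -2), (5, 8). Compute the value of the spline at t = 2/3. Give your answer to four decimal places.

-1.1802

Write M_i for p''(x_i). With h_i = 2, 3 and divided differences Δ_i = -1, 10/3, the continuity of p' gives the tridiagonal system
  2·M_0 + 10·M_1 + 3·M_2 = 6(Δ_1 - Δ_0) = 26
Natural end conditions: M_0 = M_2 = 0.
Hence M_0 = 0, M_1 = 13/5, M_2 = 0.
On [0, 2], p(t) = 0 - 28/15·t + 0·t² + 13/60·t³.
With t = 2/3: p(2/3) = -478/405.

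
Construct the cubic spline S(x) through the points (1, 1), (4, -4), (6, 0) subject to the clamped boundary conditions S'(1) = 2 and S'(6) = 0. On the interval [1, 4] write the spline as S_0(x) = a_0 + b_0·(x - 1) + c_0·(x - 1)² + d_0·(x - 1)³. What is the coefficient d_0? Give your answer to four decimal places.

With M_i denoting the second derivative at x_i, h_i = 3, 2, and Δ_i = (y_(i+1) − y_i)/h_i = -5/3, 2:
  3·M_0 + 10·M_1 + 2·M_2 = 6(Δ_1 - Δ_0) = 22
Clamped end conditions give two more equations: 2h_0·M_0 + h_0·M_1 = 6(Δ_0 - S'(1)) = -22 and h_1·M_1 + 2h_1·M_2 = 6(S'(6) - Δ_1) = -12.
Hence M_0 = -94/15, M_1 = 26/5, M_2 = -28/5.
On [1, 4], with S_0(x) = a_0 + b_0·(x - 1) + c_0·(x - 1)² + d_0·(x - 1)³: c_0 = M_0/2 = -47/15, d_0 = (M_1 - M_0)/(6h_0) = 86/135, b_0 = Δ_0 - h_0(2M_0 + M_1)/6 = 2.

0.6370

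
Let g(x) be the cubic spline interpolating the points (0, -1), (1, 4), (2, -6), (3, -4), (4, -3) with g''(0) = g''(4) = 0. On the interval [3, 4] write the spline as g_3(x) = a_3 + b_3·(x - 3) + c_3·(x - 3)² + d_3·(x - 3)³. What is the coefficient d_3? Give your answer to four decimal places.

1.3929

Put m_i = g'' at the i-th knot. Here h = (1, 1, 1, 1) and Δ = (5, -10, 2, 1), so the interior equations h_(i-1)·m_(i-1) + 2(h_(i-1)+h_i)·m_i + h_i·m_(i+1) = 6(Δ_i − Δ_(i-1)) read
  1·m_0 + 4·m_1 + 1·m_2 = 6(Δ_1 - Δ_0) = -90
  1·m_1 + 4·m_2 + 1·m_3 = 6(Δ_2 - Δ_1) = 72
  1·m_2 + 4·m_3 + 1·m_4 = 6(Δ_3 - Δ_2) = -6
Natural end conditions: m_0 = m_4 = 0.
Solving the tridiagonal system: m_0 = 0, m_1 = -411/14, m_2 = 192/7, m_3 = -117/14, m_4 = 0.
On [3, 4], with g_3(x) = a_3 + b_3·(x - 3) + c_3·(x - 3)² + d_3·(x - 3)³: c_3 = m_3/2 = -117/28, d_3 = (m_4 - m_3)/(6h_3) = 39/28, b_3 = Δ_3 - h_3(2m_3 + m_4)/6 = 53/14.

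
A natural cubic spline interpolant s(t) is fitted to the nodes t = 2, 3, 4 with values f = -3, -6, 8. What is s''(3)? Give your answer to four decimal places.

Put M_i = s'' at the i-th knot. Here h = (1, 1) and Δ = (-3, 14), so the interior equations h_(i-1)·M_(i-1) + 2(h_(i-1)+h_i)·M_i + h_i·M_(i+1) = 6(Δ_i − Δ_(i-1)) read
  1·M_0 + 4·M_1 + 1·M_2 = 6(Δ_1 - Δ_0) = 102
Natural end conditions: M_0 = M_2 = 0.
Hence M_0 = 0, M_1 = 51/2, M_2 = 0.

25.5000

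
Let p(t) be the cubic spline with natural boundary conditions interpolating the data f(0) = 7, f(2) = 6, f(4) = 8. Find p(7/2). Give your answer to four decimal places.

With m_i denoting the second derivative at x_i, h_i = 2, 2, and Δ_i = (y_(i+1) − y_i)/h_i = -1/2, 1:
  2·m_0 + 8·m_1 + 2·m_2 = 6(Δ_1 - Δ_0) = 9
Natural end conditions: m_0 = m_2 = 0.
Solving the tridiagonal system: m_0 = 0, m_1 = 9/8, m_2 = 0.
On [2, 4], p(t) = 6 + 1/4·(t - 2) + 9/16·(t - 2)² - 3/32·(t - 2)³.
With (t - 2) = 3/2: p(7/2) = 1875/256.

7.3242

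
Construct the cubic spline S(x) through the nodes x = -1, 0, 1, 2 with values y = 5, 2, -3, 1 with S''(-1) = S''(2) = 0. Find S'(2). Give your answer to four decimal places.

Put m_i = S'' at the i-th knot. Here h = (1, 1, 1) and Δ = (-3, -5, 4), so the interior equations h_(i-1)·m_(i-1) + 2(h_(i-1)+h_i)·m_i + h_i·m_(i+1) = 6(Δ_i − Δ_(i-1)) read
  1·m_0 + 4·m_1 + 1·m_2 = 6(Δ_1 - Δ_0) = -12
  1·m_1 + 4·m_2 + 1·m_3 = 6(Δ_2 - Δ_1) = 54
Natural end conditions: m_0 = m_3 = 0.
Hence m_0 = 0, m_1 = -34/5, m_2 = 76/5, m_3 = 0.
On [1, 2], S'(x) = b_2 + 2c_2·(x - 1) + 3d_2·(x - 1)² with b_2 = Δ_2 - h_2(2m_2 + m_3)/6 = -16/15, c_2 = m_2/2 = 38/5, d_2 = (m_3 - m_2)/(6h_2) = -38/15. So S'(2) = 98/15.

6.5333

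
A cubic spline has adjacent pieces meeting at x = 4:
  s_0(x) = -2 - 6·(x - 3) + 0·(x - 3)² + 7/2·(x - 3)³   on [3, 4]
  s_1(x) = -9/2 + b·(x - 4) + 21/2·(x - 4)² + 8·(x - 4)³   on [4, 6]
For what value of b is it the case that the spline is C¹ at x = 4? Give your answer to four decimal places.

4.5000

s_0'(x) = -6 + 0·(x - 3) + 21/2·(x - 3)², so s_0'(4) = 9/2. On the right, s_1'(4) = b, so b = 9/2.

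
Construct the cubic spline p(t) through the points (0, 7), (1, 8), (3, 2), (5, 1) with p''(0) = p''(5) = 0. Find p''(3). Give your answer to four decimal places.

With m_i denoting the second derivative at x_i, h_i = 1, 2, 2, and Δ_i = (y_(i+1) − y_i)/h_i = 1, -3, -1/2:
  1·m_0 + 6·m_1 + 2·m_2 = 6(Δ_1 - Δ_0) = -24
  2·m_1 + 8·m_2 + 2·m_3 = 6(Δ_2 - Δ_1) = 15
Natural end conditions: m_0 = m_3 = 0.
Hence m_0 = 0, m_1 = -111/22, m_2 = 69/22, m_3 = 0.

3.1364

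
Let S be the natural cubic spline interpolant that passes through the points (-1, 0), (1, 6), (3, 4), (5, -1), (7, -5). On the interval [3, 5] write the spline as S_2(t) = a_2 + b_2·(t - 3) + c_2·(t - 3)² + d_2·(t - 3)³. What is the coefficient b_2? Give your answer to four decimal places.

-2.3125

With M_i denoting the second derivative at x_i, h_i = 2, 2, 2, 2, and Δ_i = (y_(i+1) − y_i)/h_i = 3, -1, -5/2, -2:
  2·M_0 + 8·M_1 + 2·M_2 = 6(Δ_1 - Δ_0) = -24
  2·M_1 + 8·M_2 + 2·M_3 = 6(Δ_2 - Δ_1) = -9
  2·M_2 + 8·M_3 + 2·M_4 = 6(Δ_3 - Δ_2) = 3
Natural end conditions: M_0 = M_4 = 0.
Solving the tridiagonal system: M_0 = 0, M_1 = -321/112, M_2 = -15/28, M_3 = 57/112, M_4 = 0.
On [3, 5], with S_2(t) = a_2 + b_2·(t - 3) + c_2·(t - 3)² + d_2·(t - 3)³: c_2 = M_2/2 = -15/56, d_2 = (M_3 - M_2)/(6h_2) = 39/448, b_2 = Δ_2 - h_2(2M_2 + M_3)/6 = -37/16.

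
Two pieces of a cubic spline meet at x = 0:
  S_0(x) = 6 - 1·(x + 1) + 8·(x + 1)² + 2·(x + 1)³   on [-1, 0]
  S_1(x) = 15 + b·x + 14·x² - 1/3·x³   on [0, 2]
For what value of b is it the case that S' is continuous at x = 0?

S_0'(x) = -1 + 16·(x + 1) + 6·(x + 1)², so S_0'(0) = 21. On the right, S_1'(0) = b, so b = 21.

21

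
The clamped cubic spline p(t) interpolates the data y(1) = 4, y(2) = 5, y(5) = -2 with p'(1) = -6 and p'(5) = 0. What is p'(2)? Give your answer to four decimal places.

With σ_i denoting the second derivative at x_i, h_i = 1, 3, and Δ_i = (y_(i+1) − y_i)/h_i = 1, -7/3:
  1·σ_0 + 8·σ_1 + 3·σ_2 = 6(Δ_1 - Δ_0) = -20
Clamped end conditions give two more equations: 2h_0·σ_0 + h_0·σ_1 = 6(Δ_0 - p'(1)) = 42 and h_1·σ_1 + 2h_1·σ_2 = 6(p'(5) - Δ_1) = 14.
Solving: σ_0 = 25, σ_1 = -8, σ_2 = 19/3.
On [2, 5], p'(t) = b_1 + 2c_1·(t - 2) + 3d_1·(t - 2)² with b_1 = Δ_1 - h_1(2σ_1 + σ_2)/6 = 5/2, c_1 = σ_1/2 = -4, d_1 = (σ_2 - σ_1)/(6h_1) = 43/54. So p'(2) = 5/2.

2.5000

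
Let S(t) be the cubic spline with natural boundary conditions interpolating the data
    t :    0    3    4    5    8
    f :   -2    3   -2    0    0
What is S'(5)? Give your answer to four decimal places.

With M_i denoting the second derivative at x_i, h_i = 3, 1, 1, 3, and Δ_i = (y_(i+1) − y_i)/h_i = 5/3, -5, 2, 0:
  3·M_0 + 8·M_1 + 1·M_2 = 6(Δ_1 - Δ_0) = -40
  1·M_1 + 4·M_2 + 1·M_3 = 6(Δ_2 - Δ_1) = 42
  1·M_2 + 8·M_3 + 3·M_4 = 6(Δ_3 - Δ_2) = -12
Natural end conditions: M_0 = M_4 = 0.
Solving: M_0 = 0, M_1 = -397/60, M_2 = 194/15, M_3 = -187/60, M_4 = 0.
On [5, 8], S'(t) = b_3 + 2c_3·(t - 5) + 3d_3·(t - 5)² with b_3 = Δ_3 - h_3(2M_3 + M_4)/6 = 187/60, c_3 = M_3/2 = -187/120, d_3 = (M_4 - M_3)/(6h_3) = 187/1080. So S'(5) = 187/60.

3.1167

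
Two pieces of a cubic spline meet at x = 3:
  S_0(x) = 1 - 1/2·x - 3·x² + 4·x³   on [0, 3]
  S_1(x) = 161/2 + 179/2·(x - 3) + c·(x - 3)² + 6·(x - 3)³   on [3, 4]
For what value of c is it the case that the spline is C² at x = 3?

33

S_0''(x) = -6 + 24·x, so S_0''(3) = 66. On the right, S_1''(3) = 2c, so c = 33.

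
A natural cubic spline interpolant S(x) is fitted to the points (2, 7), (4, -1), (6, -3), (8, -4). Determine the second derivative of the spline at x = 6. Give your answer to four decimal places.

Put m_i = S'' at the i-th knot. Here h = (2, 2, 2) and Δ = (-4, -1, -1/2), so the interior equations h_(i-1)·m_(i-1) + 2(h_(i-1)+h_i)·m_i + h_i·m_(i+1) = 6(Δ_i − Δ_(i-1)) read
  2·m_0 + 8·m_1 + 2·m_2 = 6(Δ_1 - Δ_0) = 18
  2·m_1 + 8·m_2 + 2·m_3 = 6(Δ_2 - Δ_1) = 3
Natural end conditions: m_0 = m_3 = 0.
Hence m_0 = 0, m_1 = 23/10, m_2 = -1/5, m_3 = 0.

-0.2000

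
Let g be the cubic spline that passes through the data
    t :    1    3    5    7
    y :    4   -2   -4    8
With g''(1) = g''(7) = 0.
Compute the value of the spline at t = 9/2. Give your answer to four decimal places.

-4.6688

Put M_i = g'' at the i-th knot. Here h = (2, 2, 2) and Δ = (-3, -1, 6), so the interior equations h_(i-1)·M_(i-1) + 2(h_(i-1)+h_i)·M_i + h_i·M_(i+1) = 6(Δ_i − Δ_(i-1)) read
  2·M_0 + 8·M_1 + 2·M_2 = 6(Δ_1 - Δ_0) = 12
  2·M_1 + 8·M_2 + 2·M_3 = 6(Δ_2 - Δ_1) = 42
Natural end conditions: M_0 = M_3 = 0.
Forward elimination and back-substitution give M_0 = 0, M_1 = 1/5, M_2 = 26/5, M_3 = 0.
On [3, 5], g(t) = -2 - 43/15·(t - 3) + 1/10·(t - 3)² + 5/12·(t - 3)³.
With (t - 3) = 3/2: g(9/2) = -747/160.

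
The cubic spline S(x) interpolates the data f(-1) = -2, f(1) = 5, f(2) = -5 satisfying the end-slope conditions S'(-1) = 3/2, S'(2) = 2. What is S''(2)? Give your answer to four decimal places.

Put m_i = S'' at the i-th knot. Here h = (2, 1) and Δ = (7/2, -10), so the interior equations h_(i-1)·m_(i-1) + 2(h_(i-1)+h_i)·m_i + h_i·m_(i+1) = 6(Δ_i − Δ_(i-1)) read
  2·m_0 + 6·m_1 + 1·m_2 = 6(Δ_1 - Δ_0) = -81
Clamped end conditions give two more equations: 2h_0·m_0 + h_0·m_1 = 6(Δ_0 - S'(-1)) = 12 and h_1·m_1 + 2h_1·m_2 = 6(S'(2) - Δ_1) = 72.
Hence m_0 = 50/3, m_1 = -82/3, m_2 = 149/3.

49.6667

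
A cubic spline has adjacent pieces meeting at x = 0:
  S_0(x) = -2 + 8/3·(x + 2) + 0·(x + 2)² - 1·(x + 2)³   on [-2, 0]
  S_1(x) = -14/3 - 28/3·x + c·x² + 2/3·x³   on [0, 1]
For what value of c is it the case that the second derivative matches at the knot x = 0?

S_0''(x) = 0 - 6·(x + 2), so S_0''(0) = -12. On the right, S_1''(0) = 2c, so c = -6.

-6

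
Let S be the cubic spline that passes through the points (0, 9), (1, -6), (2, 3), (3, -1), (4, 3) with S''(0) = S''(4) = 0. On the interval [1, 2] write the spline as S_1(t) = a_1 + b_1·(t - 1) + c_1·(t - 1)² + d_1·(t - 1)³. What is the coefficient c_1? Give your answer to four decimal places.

Let M_i = S''(x_i). Step sizes h_i = 1, 1, 1, 1; slopes of the chords Δ_i = (y_(i+1) - y_i)/h_i = -15, 9, -4, 4.
  1·M_0 + 4·M_1 + 1·M_2 = 6(Δ_1 - Δ_0) = 144
  1·M_1 + 4·M_2 + 1·M_3 = 6(Δ_2 - Δ_1) = -78
  1·M_2 + 4·M_3 + 1·M_4 = 6(Δ_3 - Δ_2) = 48
Natural end conditions: M_0 = M_4 = 0.
Solving: M_0 = 0, M_1 = 45, M_2 = -36, M_3 = 21, M_4 = 0.
On [1, 2], with S_1(t) = a_1 + b_1·(t - 1) + c_1·(t - 1)² + d_1·(t - 1)³: c_1 = M_1/2 = 45/2, d_1 = (M_2 - M_1)/(6h_1) = -27/2, b_1 = Δ_1 - h_1(2M_1 + M_2)/6 = 0.

22.5000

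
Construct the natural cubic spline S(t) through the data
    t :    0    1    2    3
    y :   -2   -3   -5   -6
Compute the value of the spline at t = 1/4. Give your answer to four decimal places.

-2.1719

With σ_i denoting the second derivative at x_i, h_i = 1, 1, 1, and Δ_i = (y_(i+1) − y_i)/h_i = -1, -2, -1:
  1·σ_0 + 4·σ_1 + 1·σ_2 = 6(Δ_1 - Δ_0) = -6
  1·σ_1 + 4·σ_2 + 1·σ_3 = 6(Δ_2 - Δ_1) = 6
Natural end conditions: σ_0 = σ_3 = 0.
Solving: σ_0 = 0, σ_1 = -2, σ_2 = 2, σ_3 = 0.
On [0, 1], S(t) = -2 - 2/3·t + 0·t² - 1/3·t³.
With t = 1/4: S(1/4) = -139/64.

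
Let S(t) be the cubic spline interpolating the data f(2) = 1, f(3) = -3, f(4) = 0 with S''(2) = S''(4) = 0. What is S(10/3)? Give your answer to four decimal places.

Put M_i = S'' at the i-th knot. Here h = (1, 1) and Δ = (-4, 3), so the interior equations h_(i-1)·M_(i-1) + 2(h_(i-1)+h_i)·M_i + h_i·M_(i+1) = 6(Δ_i − Δ_(i-1)) read
  1·M_0 + 4·M_1 + 1·M_2 = 6(Δ_1 - Δ_0) = 42
Natural end conditions: M_0 = M_2 = 0.
Hence M_0 = 0, M_1 = 21/2, M_2 = 0.
On [3, 4], S(t) = -3 - 1/2·(t - 3) + 21/4·(t - 3)² - 7/4·(t - 3)³.
With (t - 3) = 1/3: S(10/3) = -143/54.

-2.6481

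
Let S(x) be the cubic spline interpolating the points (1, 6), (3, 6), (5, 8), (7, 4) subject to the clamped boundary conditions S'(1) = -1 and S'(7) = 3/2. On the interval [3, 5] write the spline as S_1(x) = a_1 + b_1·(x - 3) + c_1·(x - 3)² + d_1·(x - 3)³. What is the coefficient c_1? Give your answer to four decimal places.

0.8667

Put M_i = S'' at the i-th knot. Here h = (2, 2, 2) and Δ = (0, 1, -2), so the interior equations h_(i-1)·M_(i-1) + 2(h_(i-1)+h_i)·M_i + h_i·M_(i+1) = 6(Δ_i − Δ_(i-1)) read
  2·M_0 + 8·M_1 + 2·M_2 = 6(Δ_1 - Δ_0) = 6
  2·M_1 + 8·M_2 + 2·M_3 = 6(Δ_2 - Δ_1) = -18
Clamped end conditions give two more equations: 2h_0·M_0 + h_0·M_1 = 6(Δ_0 - S'(1)) = 6 and h_2·M_2 + 2h_2·M_3 = 6(S'(7) - Δ_2) = 21.
Solving: M_0 = 19/30, M_1 = 26/15, M_2 = -137/30, M_3 = 113/15.
On [3, 5], with S_1(x) = a_1 + b_1·(x - 3) + c_1·(x - 3)² + d_1·(x - 3)³: c_1 = M_1/2 = 13/15, d_1 = (M_2 - M_1)/(6h_1) = -21/40, b_1 = Δ_1 - h_1(2M_1 + M_2)/6 = 41/30.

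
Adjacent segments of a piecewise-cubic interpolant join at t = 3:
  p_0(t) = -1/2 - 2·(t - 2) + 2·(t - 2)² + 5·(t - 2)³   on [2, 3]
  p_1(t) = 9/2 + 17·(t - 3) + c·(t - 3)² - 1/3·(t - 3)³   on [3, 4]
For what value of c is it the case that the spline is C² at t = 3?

p_0''(t) = 4 + 30·(t - 2), so p_0''(3) = 34. On the right, p_1''(3) = 2c, so c = 17.

17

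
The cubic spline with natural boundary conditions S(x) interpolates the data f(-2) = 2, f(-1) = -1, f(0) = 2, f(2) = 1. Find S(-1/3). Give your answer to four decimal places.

Let m_i = S''(x_i). Step sizes h_i = 1, 1, 2; slopes of the chords Δ_i = (y_(i+1) - y_i)/h_i = -3, 3, -1/2.
  1·m_0 + 4·m_1 + 1·m_2 = 6(Δ_1 - Δ_0) = 36
  1·m_1 + 6·m_2 + 2·m_3 = 6(Δ_2 - Δ_1) = -21
Natural end conditions: m_0 = m_3 = 0.
Solving: m_0 = 0, m_1 = 237/23, m_2 = -120/23, m_3 = 0.
On [-1, 0], S(x) = -1 + 10/23·(x + 1) + 237/46·(x + 1)² - 119/46·(x + 1)³.
With (x + 1) = 2/3: S(-1/3) = 505/621.

0.8132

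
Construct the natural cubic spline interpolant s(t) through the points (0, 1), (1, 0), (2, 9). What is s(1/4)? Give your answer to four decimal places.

0.1641

Put M_i = s'' at the i-th knot. Here h = (1, 1) and Δ = (-1, 9), so the interior equations h_(i-1)·M_(i-1) + 2(h_(i-1)+h_i)·M_i + h_i·M_(i+1) = 6(Δ_i − Δ_(i-1)) read
  1·M_0 + 4·M_1 + 1·M_2 = 6(Δ_1 - Δ_0) = 60
Natural end conditions: M_0 = M_2 = 0.
Solving the tridiagonal system: M_0 = 0, M_1 = 15, M_2 = 0.
On [0, 1], s(t) = 1 - 7/2·t + 0·t² + 5/2·t³.
With t = 1/4: s(1/4) = 21/128.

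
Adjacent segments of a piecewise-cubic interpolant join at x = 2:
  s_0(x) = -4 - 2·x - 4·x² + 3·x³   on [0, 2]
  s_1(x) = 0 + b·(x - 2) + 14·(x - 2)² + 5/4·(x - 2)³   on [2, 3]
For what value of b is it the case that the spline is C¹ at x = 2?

s_0'(x) = -2 - 8·x + 9·x², so s_0'(2) = 18. On the right, s_1'(2) = b, so b = 18.

18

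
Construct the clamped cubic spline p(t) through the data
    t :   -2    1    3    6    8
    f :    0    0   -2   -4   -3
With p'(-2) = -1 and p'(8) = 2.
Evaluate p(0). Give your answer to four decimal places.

With M_i denoting the second derivative at x_i, h_i = 3, 2, 3, 2, and Δ_i = (y_(i+1) − y_i)/h_i = 0, -1, -2/3, 1/2:
  3·M_0 + 10·M_1 + 2·M_2 = 6(Δ_1 - Δ_0) = -6
  2·M_1 + 10·M_2 + 3·M_3 = 6(Δ_2 - Δ_1) = 2
  3·M_2 + 10·M_3 + 2·M_4 = 6(Δ_3 - Δ_2) = 7
Clamped end conditions give two more equations: 2h_0·M_0 + h_0·M_1 = 6(Δ_0 - p'(-2)) = 6 and h_3·M_3 + 2h_3·M_4 = 6(p'(8) - Δ_3) = 9.
Hence M_0 = 137/87, M_1 = -100/87, M_2 = 67/174, M_3 = 13/87, M_4 = 757/348.
On [-2, 1], p(t) = 0 - 1·(t + 2) + 137/174·(t + 2)² - 79/522·(t + 2)³.
With (t + 2) = 2: p(0) = -16/261.

-0.0613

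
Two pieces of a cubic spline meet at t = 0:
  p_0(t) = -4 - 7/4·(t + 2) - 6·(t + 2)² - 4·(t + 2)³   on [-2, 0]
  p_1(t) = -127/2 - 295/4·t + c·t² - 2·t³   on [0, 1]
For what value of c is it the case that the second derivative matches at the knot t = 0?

p_0''(t) = -12 - 24·(t + 2), so p_0''(0) = -60. On the right, p_1''(0) = 2c, so c = -30.

-30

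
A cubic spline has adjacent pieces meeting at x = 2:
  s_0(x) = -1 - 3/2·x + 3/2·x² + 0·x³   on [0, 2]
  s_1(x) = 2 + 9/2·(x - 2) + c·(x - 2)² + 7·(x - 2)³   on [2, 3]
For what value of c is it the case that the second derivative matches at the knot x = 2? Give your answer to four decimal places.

s_0''(x) = 3 + 0·x, so s_0''(2) = 3. On the right, s_1''(2) = 2c, so c = 3/2.

1.5000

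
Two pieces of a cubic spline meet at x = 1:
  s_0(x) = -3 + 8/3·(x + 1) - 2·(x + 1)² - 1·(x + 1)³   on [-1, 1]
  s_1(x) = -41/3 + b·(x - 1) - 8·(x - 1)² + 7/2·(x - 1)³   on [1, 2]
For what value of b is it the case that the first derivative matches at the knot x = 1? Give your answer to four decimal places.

s_0'(x) = 8/3 - 4·(x + 1) - 3·(x + 1)², so s_0'(1) = -52/3. On the right, s_1'(1) = b, so b = -52/3.

-17.3333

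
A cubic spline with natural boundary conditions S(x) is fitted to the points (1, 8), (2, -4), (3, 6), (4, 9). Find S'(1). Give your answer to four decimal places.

Write m_i for S''(x_i). With h_i = 1, 1, 1 and divided differences Δ_i = -12, 10, 3, the continuity of S' gives the tridiagonal system
  1·m_0 + 4·m_1 + 1·m_2 = 6(Δ_1 - Δ_0) = 132
  1·m_1 + 4·m_2 + 1·m_3 = 6(Δ_2 - Δ_1) = -42
Natural end conditions: m_0 = m_3 = 0.
Hence m_0 = 0, m_1 = 38, m_2 = -20, m_3 = 0.
On [1, 2], S'(x) = b_0 + 2c_0·(x - 1) + 3d_0·(x - 1)² with b_0 = Δ_0 - h_0(2m_0 + m_1)/6 = -55/3, c_0 = m_0/2 = 0, d_0 = (m_1 - m_0)/(6h_0) = 19/3. So S'(1) = -55/3.

-18.3333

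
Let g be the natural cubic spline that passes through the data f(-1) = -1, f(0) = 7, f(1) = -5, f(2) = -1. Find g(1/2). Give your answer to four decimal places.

With M_i denoting the second derivative at x_i, h_i = 1, 1, 1, and Δ_i = (y_(i+1) − y_i)/h_i = 8, -12, 4:
  1·M_0 + 4·M_1 + 1·M_2 = 6(Δ_1 - Δ_0) = -120
  1·M_1 + 4·M_2 + 1·M_3 = 6(Δ_2 - Δ_1) = 96
Natural end conditions: M_0 = M_3 = 0.
Solving the tridiagonal system: M_0 = 0, M_1 = -192/5, M_2 = 168/5, M_3 = 0.
On [0, 1], g(x) = 7 - 24/5·x - 96/5·x² + 12·x³.
With x = 1/2: g(1/2) = 13/10.

1.3000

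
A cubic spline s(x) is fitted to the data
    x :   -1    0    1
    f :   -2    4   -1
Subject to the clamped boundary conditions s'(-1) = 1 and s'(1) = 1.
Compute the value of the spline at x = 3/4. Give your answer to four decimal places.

With M_i denoting the second derivative at x_i, h_i = 1, 1, and Δ_i = (y_(i+1) − y_i)/h_i = 6, -5:
  1·M_0 + 4·M_1 + 1·M_2 = 6(Δ_1 - Δ_0) = -66
Clamped end conditions give two more equations: 2h_0·M_0 + h_0·M_1 = 6(Δ_0 - s'(-1)) = 30 and h_1·M_1 + 2h_1·M_2 = 6(s'(1) - Δ_1) = 36.
Forward elimination and back-substitution give M_0 = 63/2, M_1 = -33, M_2 = 69/2.
On [0, 1], s(x) = 4 + 1/4·x - 33/2·x² + 45/4·x³.
With x = 3/4: s(3/4) = -89/256.

-0.3477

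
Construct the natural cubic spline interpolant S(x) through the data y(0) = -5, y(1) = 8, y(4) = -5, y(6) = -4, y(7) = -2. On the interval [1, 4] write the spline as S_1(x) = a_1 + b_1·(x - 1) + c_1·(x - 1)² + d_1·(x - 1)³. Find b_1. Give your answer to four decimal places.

7.6768

Put M_i = S'' at the i-th knot. Here h = (1, 3, 2, 1) and Δ = (13, -13/3, 1/2, 2), so the interior equations h_(i-1)·M_(i-1) + 2(h_(i-1)+h_i)·M_i + h_i·M_(i+1) = 6(Δ_i − Δ_(i-1)) read
  1·M_0 + 8·M_1 + 3·M_2 = 6(Δ_1 - Δ_0) = -104
  3·M_1 + 10·M_2 + 2·M_3 = 6(Δ_2 - Δ_1) = 29
  2·M_2 + 6·M_3 + 1·M_4 = 6(Δ_3 - Δ_2) = 9
Natural end conditions: M_0 = M_4 = 0.
Hence M_0 = 0, M_1 = -3146/197, M_2 = 1560/197, M_3 = -449/394, M_4 = 0.
On [1, 4], with S_1(x) = a_1 + b_1·(x - 1) + c_1·(x - 1)² + d_1·(x - 1)³: c_1 = M_1/2 = -1573/197, d_1 = (M_2 - M_1)/(6h_1) = 2353/1773, b_1 = Δ_1 - h_1(2M_1 + M_2)/6 = 4537/591.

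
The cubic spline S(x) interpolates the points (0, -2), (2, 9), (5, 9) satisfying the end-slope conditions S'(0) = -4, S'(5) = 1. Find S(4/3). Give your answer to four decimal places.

3.7926

Put m_i = S'' at the i-th knot. Here h = (2, 3) and Δ = (11/2, 0), so the interior equations h_(i-1)·m_(i-1) + 2(h_(i-1)+h_i)·m_i + h_i·m_(i+1) = 6(Δ_i − Δ_(i-1)) read
  2·m_0 + 10·m_1 + 3·m_2 = 6(Δ_1 - Δ_0) = -33
Clamped end conditions give two more equations: 2h_0·m_0 + h_0·m_1 = 6(Δ_0 - S'(0)) = 57 and h_1·m_1 + 2h_1·m_2 = 6(S'(5) - Δ_1) = 6.
Solving: m_0 = 371/20, m_1 = -43/5, m_2 = 53/10.
On [0, 2], S(x) = -2 - 4·x + 371/40·x² - 181/80·x³.
With x = 4/3: S(4/3) = 512/135.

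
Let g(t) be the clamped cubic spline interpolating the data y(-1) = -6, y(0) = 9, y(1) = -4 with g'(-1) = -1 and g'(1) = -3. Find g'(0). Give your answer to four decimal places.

2.5000

Write m_i for g''(x_i). With h_i = 1, 1 and divided differences Δ_i = 15, -13, the continuity of g' gives the tridiagonal system
  1·m_0 + 4·m_1 + 1·m_2 = 6(Δ_1 - Δ_0) = -168
Clamped end conditions give two more equations: 2h_0·m_0 + h_0·m_1 = 6(Δ_0 - g'(-1)) = 96 and h_1·m_1 + 2h_1·m_2 = 6(g'(1) - Δ_1) = 60.
Solving: m_0 = 89, m_1 = -82, m_2 = 71.
On [0, 1], g'(t) = b_1 + 2c_1·t + 3d_1·t² with b_1 = Δ_1 - h_1(2m_1 + m_2)/6 = 5/2, c_1 = m_1/2 = -41, d_1 = (m_2 - m_1)/(6h_1) = 51/2. So g'(0) = 5/2.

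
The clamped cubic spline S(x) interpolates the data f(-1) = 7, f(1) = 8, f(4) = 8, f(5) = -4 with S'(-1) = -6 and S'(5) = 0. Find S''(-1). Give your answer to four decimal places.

Let M_i = S''(x_i). Step sizes h_i = 2, 3, 1; slopes of the chords Δ_i = (y_(i+1) - y_i)/h_i = 1/2, 0, -12.
  2·M_0 + 10·M_1 + 3·M_2 = 6(Δ_1 - Δ_0) = -3
  3·M_1 + 8·M_2 + 1·M_3 = 6(Δ_2 - Δ_1) = -72
Clamped end conditions give two more equations: 2h_0·M_0 + h_0·M_1 = 6(Δ_0 - S'(-1)) = 39 and h_2·M_2 + 2h_2·M_3 = 6(S'(5) - Δ_2) = 72.
Solving: M_0 = 219/26, M_1 = 69/26, M_2 = -201/13, M_3 = 1137/26.

8.4231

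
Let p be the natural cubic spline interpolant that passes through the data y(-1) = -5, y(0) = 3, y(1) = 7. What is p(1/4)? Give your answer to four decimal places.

Let m_i = p''(x_i). Step sizes h_i = 1, 1; slopes of the chords Δ_i = (y_(i+1) - y_i)/h_i = 8, 4.
  1·m_0 + 4·m_1 + 1·m_2 = 6(Δ_1 - Δ_0) = -24
Natural end conditions: m_0 = m_2 = 0.
Forward elimination and back-substitution give m_0 = 0, m_1 = -6, m_2 = 0.
On [0, 1], p(t) = 3 + 6·t - 3·t² + 1·t³.
With t = 1/4: p(1/4) = 277/64.

4.3281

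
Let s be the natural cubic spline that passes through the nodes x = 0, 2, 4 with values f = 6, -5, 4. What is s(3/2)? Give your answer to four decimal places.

-3.8906

With m_i denoting the second derivative at x_i, h_i = 2, 2, and Δ_i = (y_(i+1) − y_i)/h_i = -11/2, 9/2:
  2·m_0 + 8·m_1 + 2·m_2 = 6(Δ_1 - Δ_0) = 60
Natural end conditions: m_0 = m_2 = 0.
Hence m_0 = 0, m_1 = 15/2, m_2 = 0.
On [0, 2], s(x) = 6 - 8·x + 0·x² + 5/8·x³.
With x = 3/2: s(3/2) = -249/64.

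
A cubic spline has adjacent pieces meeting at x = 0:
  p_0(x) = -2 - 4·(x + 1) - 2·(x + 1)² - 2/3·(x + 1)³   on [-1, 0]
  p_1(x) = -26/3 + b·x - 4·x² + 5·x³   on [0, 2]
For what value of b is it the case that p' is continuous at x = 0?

p_0'(x) = -4 - 4·(x + 1) - 2·(x + 1)², so p_0'(0) = -10. On the right, p_1'(0) = b, so b = -10.

-10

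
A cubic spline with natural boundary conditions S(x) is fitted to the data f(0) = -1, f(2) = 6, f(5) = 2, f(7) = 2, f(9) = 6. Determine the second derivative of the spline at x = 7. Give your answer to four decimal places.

Let σ_i = S''(x_i). Step sizes h_i = 2, 3, 2, 2; slopes of the chords Δ_i = (y_(i+1) - y_i)/h_i = 7/2, -4/3, 0, 2.
  2·σ_0 + 10·σ_1 + 3·σ_2 = 6(Δ_1 - Δ_0) = -29
  3·σ_1 + 10·σ_2 + 2·σ_3 = 6(Δ_2 - Δ_1) = 8
  2·σ_2 + 8·σ_3 + 2·σ_4 = 6(Δ_3 - Δ_2) = 12
Natural end conditions: σ_0 = σ_4 = 0.
Hence σ_0 = 0, σ_1 = -581/172, σ_2 = 137/86, σ_3 = 379/344, σ_4 = 0.

1.1017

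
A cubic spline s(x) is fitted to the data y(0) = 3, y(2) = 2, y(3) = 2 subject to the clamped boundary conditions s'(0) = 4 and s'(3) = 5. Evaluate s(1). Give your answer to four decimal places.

Put M_i = s'' at the i-th knot. Here h = (2, 1) and Δ = (-1/2, 0), so the interior equations h_(i-1)·M_(i-1) + 2(h_(i-1)+h_i)·M_i + h_i·M_(i+1) = 6(Δ_i − Δ_(i-1)) read
  2·M_0 + 6·M_1 + 1·M_2 = 6(Δ_1 - Δ_0) = 3
Clamped end conditions give two more equations: 2h_0·M_0 + h_0·M_1 = 6(Δ_0 - s'(0)) = -27 and h_1·M_1 + 2h_1·M_2 = 6(s'(3) - Δ_1) = 30.
Solving the tridiagonal system: M_0 = -83/12, M_1 = 1/3, M_2 = 89/6.
On [0, 2], s(x) = 3 + 4·x - 83/24·x² + 29/48·x³.
With x = 1: s(1) = 199/48.

4.1458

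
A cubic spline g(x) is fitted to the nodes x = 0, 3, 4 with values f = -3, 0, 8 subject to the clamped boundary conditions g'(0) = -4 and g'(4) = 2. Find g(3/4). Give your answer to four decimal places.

Let m_i = g''(x_i). Step sizes h_i = 3, 1; slopes of the chords Δ_i = (y_(i+1) - y_i)/h_i = 1, 8.
  3·m_0 + 8·m_1 + 1·m_2 = 6(Δ_1 - Δ_0) = 42
Clamped end conditions give two more equations: 2h_0·m_0 + h_0·m_1 = 6(Δ_0 - g'(0)) = 30 and h_1·m_1 + 2h_1·m_2 = 6(g'(4) - Δ_1) = -36.
Hence m_0 = 5/4, m_1 = 15/2, m_2 = -87/4.
On [0, 3], g(x) = -3 - 4·x + 5/8·x² + 25/72·x³.
With x = 3/4: g(3/4) = -2817/512.

-5.5020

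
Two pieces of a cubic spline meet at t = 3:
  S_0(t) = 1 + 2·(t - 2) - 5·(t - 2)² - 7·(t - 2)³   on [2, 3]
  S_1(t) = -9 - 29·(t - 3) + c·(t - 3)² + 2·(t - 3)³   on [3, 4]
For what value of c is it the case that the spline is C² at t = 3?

-26

S_0''(t) = -10 - 42·(t - 2), so S_0''(3) = -52. On the right, S_1''(3) = 2c, so c = -26.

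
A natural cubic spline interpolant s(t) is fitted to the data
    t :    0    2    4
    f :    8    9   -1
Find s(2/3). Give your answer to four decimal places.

Let M_i = s''(x_i). Step sizes h_i = 2, 2; slopes of the chords Δ_i = (y_(i+1) - y_i)/h_i = 1/2, -5.
  2·M_0 + 8·M_1 + 2·M_2 = 6(Δ_1 - Δ_0) = -33
Natural end conditions: M_0 = M_2 = 0.
Hence M_0 = 0, M_1 = -33/8, M_2 = 0.
On [0, 2], s(t) = 8 + 15/8·t + 0·t² - 11/32·t³.
With t = 2/3: s(2/3) = 247/27.

9.1481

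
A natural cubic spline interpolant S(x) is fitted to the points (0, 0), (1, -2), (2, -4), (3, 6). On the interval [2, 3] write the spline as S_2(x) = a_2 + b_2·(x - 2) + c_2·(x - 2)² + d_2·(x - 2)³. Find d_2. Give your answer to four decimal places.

-3.2000

Let σ_i = S''(x_i). Step sizes h_i = 1, 1, 1; slopes of the chords Δ_i = (y_(i+1) - y_i)/h_i = -2, -2, 10.
  1·σ_0 + 4·σ_1 + 1·σ_2 = 6(Δ_1 - Δ_0) = 0
  1·σ_1 + 4·σ_2 + 1·σ_3 = 6(Δ_2 - Δ_1) = 72
Natural end conditions: σ_0 = σ_3 = 0.
Solving: σ_0 = 0, σ_1 = -24/5, σ_2 = 96/5, σ_3 = 0.
On [2, 3], with S_2(x) = a_2 + b_2·(x - 2) + c_2·(x - 2)² + d_2·(x - 2)³: c_2 = σ_2/2 = 48/5, d_2 = (σ_3 - σ_2)/(6h_2) = -16/5, b_2 = Δ_2 - h_2(2σ_2 + σ_3)/6 = 18/5.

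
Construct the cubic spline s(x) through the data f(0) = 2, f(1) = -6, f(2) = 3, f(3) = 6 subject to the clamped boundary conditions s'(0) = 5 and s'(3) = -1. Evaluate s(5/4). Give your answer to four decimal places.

With M_i denoting the second derivative at x_i, h_i = 1, 1, 1, and Δ_i = (y_(i+1) − y_i)/h_i = -8, 9, 3:
  1·M_0 + 4·M_1 + 1·M_2 = 6(Δ_1 - Δ_0) = 102
  1·M_1 + 4·M_2 + 1·M_3 = 6(Δ_2 - Δ_1) = -36
Clamped end conditions give two more equations: 2h_0·M_0 + h_0·M_1 = 6(Δ_0 - s'(0)) = -78 and h_2·M_2 + 2h_2·M_3 = 6(s'(3) - Δ_2) = -24.
Hence M_0 = -62, M_1 = 46, M_2 = -20, M_3 = -2.
On [1, 2], s(x) = -6 - 3·(x - 1) + 23·(x - 1)² - 11·(x - 1)³.
With (x - 1) = 1/4: s(5/4) = -351/64.

-5.4844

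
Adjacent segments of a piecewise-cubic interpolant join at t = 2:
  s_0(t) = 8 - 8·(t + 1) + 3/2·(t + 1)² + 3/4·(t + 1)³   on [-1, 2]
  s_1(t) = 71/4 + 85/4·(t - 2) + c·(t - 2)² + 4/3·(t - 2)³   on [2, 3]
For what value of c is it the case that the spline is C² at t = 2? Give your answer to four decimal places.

s_0''(t) = 3 + 9/2·(t + 1), so s_0''(2) = 33/2. On the right, s_1''(2) = 2c, so c = 33/4.

8.2500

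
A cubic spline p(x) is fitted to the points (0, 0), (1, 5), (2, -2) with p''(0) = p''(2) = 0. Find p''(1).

-18

Write M_i for p''(x_i). With h_i = 1, 1 and divided differences Δ_i = 5, -7, the continuity of p' gives the tridiagonal system
  1·M_0 + 4·M_1 + 1·M_2 = 6(Δ_1 - Δ_0) = -72
Natural end conditions: M_0 = M_2 = 0.
Hence M_0 = 0, M_1 = -18, M_2 = 0.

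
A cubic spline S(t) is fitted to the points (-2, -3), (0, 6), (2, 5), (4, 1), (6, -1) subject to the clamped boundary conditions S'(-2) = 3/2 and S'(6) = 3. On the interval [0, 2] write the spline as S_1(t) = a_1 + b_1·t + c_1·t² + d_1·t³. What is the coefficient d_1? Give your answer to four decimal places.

Let σ_i = S''(x_i). Step sizes h_i = 2, 2, 2, 2; slopes of the chords Δ_i = (y_(i+1) - y_i)/h_i = 9/2, -1/2, -2, -1.
  2·σ_0 + 8·σ_1 + 2·σ_2 = 6(Δ_1 - Δ_0) = -30
  2·σ_1 + 8·σ_2 + 2·σ_3 = 6(Δ_2 - Δ_1) = -9
  2·σ_2 + 8·σ_3 + 2·σ_4 = 6(Δ_3 - Δ_2) = 6
Clamped end conditions give two more equations: 2h_0·σ_0 + h_0·σ_1 = 6(Δ_0 - S'(-2)) = 18 and h_3·σ_3 + 2h_3·σ_4 = 6(S'(6) - Δ_3) = 24.
Hence σ_0 = 825/112, σ_1 = -321/56, σ_2 = 9/16, σ_3 = -57/56, σ_4 = 729/112.
On [0, 2], with S_1(t) = a_1 + b_1·t + c_1·t² + d_1·t³: c_1 = σ_1/2 = -321/112, d_1 = (σ_2 - σ_1)/(6h_1) = 235/448, b_1 = Δ_1 - h_1(2σ_1 + σ_2)/6 = 351/112.

0.5246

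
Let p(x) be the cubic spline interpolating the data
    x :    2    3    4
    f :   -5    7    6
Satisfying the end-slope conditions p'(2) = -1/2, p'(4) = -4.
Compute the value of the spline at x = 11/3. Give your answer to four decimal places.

7.5463

Put M_i = p'' at the i-th knot. Here h = (1, 1) and Δ = (12, -1), so the interior equations h_(i-1)·M_(i-1) + 2(h_(i-1)+h_i)·M_i + h_i·M_(i+1) = 6(Δ_i − Δ_(i-1)) read
  1·M_0 + 4·M_1 + 1·M_2 = 6(Δ_1 - Δ_0) = -78
Clamped end conditions give two more equations: 2h_0·M_0 + h_0·M_1 = 6(Δ_0 - p'(2)) = 75 and h_1·M_1 + 2h_1·M_2 = 6(p'(4) - Δ_1) = -18.
Solving: M_0 = 221/4, M_1 = -71/2, M_2 = 35/4.
On [3, 4], p(x) = 7 + 75/8·(x - 3) - 71/4·(x - 3)² + 59/8·(x - 3)³.
With (x - 3) = 2/3: p(11/3) = 815/108.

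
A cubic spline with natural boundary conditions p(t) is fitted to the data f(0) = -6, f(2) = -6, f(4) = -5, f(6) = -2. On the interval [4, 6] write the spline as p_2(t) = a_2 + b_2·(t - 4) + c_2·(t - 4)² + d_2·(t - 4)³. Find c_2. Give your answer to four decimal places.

With m_i denoting the second derivative at x_i, h_i = 2, 2, 2, and Δ_i = (y_(i+1) − y_i)/h_i = 0, 1/2, 3/2:
  2·m_0 + 8·m_1 + 2·m_2 = 6(Δ_1 - Δ_0) = 3
  2·m_1 + 8·m_2 + 2·m_3 = 6(Δ_2 - Δ_1) = 6
Natural end conditions: m_0 = m_3 = 0.
Solving: m_0 = 0, m_1 = 1/5, m_2 = 7/10, m_3 = 0.
On [4, 6], with p_2(t) = a_2 + b_2·(t - 4) + c_2·(t - 4)² + d_2·(t - 4)³: c_2 = m_2/2 = 7/20, d_2 = (m_3 - m_2)/(6h_2) = -7/120, b_2 = Δ_2 - h_2(2m_2 + m_3)/6 = 31/30.

0.3500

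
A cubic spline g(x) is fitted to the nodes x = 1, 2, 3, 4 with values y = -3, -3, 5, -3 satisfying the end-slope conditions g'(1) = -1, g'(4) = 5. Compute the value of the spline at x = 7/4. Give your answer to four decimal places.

-4.0313

Put m_i = g'' at the i-th knot. Here h = (1, 1, 1) and Δ = (0, 8, -8), so the interior equations h_(i-1)·m_(i-1) + 2(h_(i-1)+h_i)·m_i + h_i·m_(i+1) = 6(Δ_i − Δ_(i-1)) read
  1·m_0 + 4·m_1 + 1·m_2 = 6(Δ_1 - Δ_0) = 48
  1·m_1 + 4·m_2 + 1·m_3 = 6(Δ_2 - Δ_1) = -96
Clamped end conditions give two more equations: 2h_0·m_0 + h_0·m_1 = 6(Δ_0 - g'(1)) = 6 and h_2·m_2 + 2h_2·m_3 = 6(g'(4) - Δ_2) = 78.
Hence m_0 = -10, m_1 = 26, m_2 = -46, m_3 = 62.
On [1, 2], g(x) = -3 - 1·(x - 1) - 5·(x - 1)² + 6·(x - 1)³.
With (x - 1) = 3/4: g(7/4) = -129/32.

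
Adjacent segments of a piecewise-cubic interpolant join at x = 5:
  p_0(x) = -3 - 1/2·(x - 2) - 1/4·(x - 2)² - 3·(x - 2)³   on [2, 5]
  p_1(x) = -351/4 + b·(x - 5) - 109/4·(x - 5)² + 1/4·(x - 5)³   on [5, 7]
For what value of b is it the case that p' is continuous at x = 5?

p_0'(x) = -1/2 - 1/2·(x - 2) - 9·(x - 2)², so p_0'(5) = -83. On the right, p_1'(5) = b, so b = -83.

-83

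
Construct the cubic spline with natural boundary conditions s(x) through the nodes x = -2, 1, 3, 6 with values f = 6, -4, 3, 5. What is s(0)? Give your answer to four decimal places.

Put M_i = s'' at the i-th knot. Here h = (3, 2, 3) and Δ = (-10/3, 7/2, 2/3), so the interior equations h_(i-1)·M_(i-1) + 2(h_(i-1)+h_i)·M_i + h_i·M_(i+1) = 6(Δ_i − Δ_(i-1)) read
  3·M_0 + 10·M_1 + 2·M_2 = 6(Δ_1 - Δ_0) = 41
  2·M_1 + 10·M_2 + 3·M_3 = 6(Δ_2 - Δ_1) = -17
Natural end conditions: M_0 = M_3 = 0.
Solving: M_0 = 0, M_1 = 37/8, M_2 = -21/8, M_3 = 0.
On [-2, 1], s(x) = 6 - 271/48·(x + 2) + 0·(x + 2)² + 37/144·(x + 2)³.
With (x + 2) = 2: s(0) = -233/72.

-3.2361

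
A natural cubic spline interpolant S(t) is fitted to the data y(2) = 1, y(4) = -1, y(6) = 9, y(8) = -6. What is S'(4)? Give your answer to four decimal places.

3.8667

With M_i denoting the second derivative at x_i, h_i = 2, 2, 2, and Δ_i = (y_(i+1) − y_i)/h_i = -1, 5, -15/2:
  2·M_0 + 8·M_1 + 2·M_2 = 6(Δ_1 - Δ_0) = 36
  2·M_1 + 8·M_2 + 2·M_3 = 6(Δ_2 - Δ_1) = -75
Natural end conditions: M_0 = M_3 = 0.
Solving: M_0 = 0, M_1 = 73/10, M_2 = -56/5, M_3 = 0.
On [4, 6], S'(t) = b_1 + 2c_1·(t - 4) + 3d_1·(t - 4)² with b_1 = Δ_1 - h_1(2M_1 + M_2)/6 = 58/15, c_1 = M_1/2 = 73/20, d_1 = (M_2 - M_1)/(6h_1) = -37/24. So S'(4) = 58/15.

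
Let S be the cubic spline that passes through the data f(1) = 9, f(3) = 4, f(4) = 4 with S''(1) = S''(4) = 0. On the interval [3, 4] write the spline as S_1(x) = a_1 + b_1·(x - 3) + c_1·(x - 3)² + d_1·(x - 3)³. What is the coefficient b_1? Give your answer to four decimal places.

-0.8333

With M_i denoting the second derivative at x_i, h_i = 2, 1, and Δ_i = (y_(i+1) − y_i)/h_i = -5/2, 0:
  2·M_0 + 6·M_1 + 1·M_2 = 6(Δ_1 - Δ_0) = 15
Natural end conditions: M_0 = M_2 = 0.
Forward elimination and back-substitution give M_0 = 0, M_1 = 5/2, M_2 = 0.
On [3, 4], with S_1(x) = a_1 + b_1·(x - 3) + c_1·(x - 3)² + d_1·(x - 3)³: c_1 = M_1/2 = 5/4, d_1 = (M_2 - M_1)/(6h_1) = -5/12, b_1 = Δ_1 - h_1(2M_1 + M_2)/6 = -5/6.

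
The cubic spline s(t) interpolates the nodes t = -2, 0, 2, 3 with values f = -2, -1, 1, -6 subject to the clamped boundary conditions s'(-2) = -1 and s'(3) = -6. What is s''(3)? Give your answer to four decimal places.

8.1304

Put M_i = s'' at the i-th knot. Here h = (2, 2, 1) and Δ = (1/2, 1, -7), so the interior equations h_(i-1)·M_(i-1) + 2(h_(i-1)+h_i)·M_i + h_i·M_(i+1) = 6(Δ_i − Δ_(i-1)) read
  2·M_0 + 8·M_1 + 2·M_2 = 6(Δ_1 - Δ_0) = 3
  2·M_1 + 6·M_2 + 1·M_3 = 6(Δ_2 - Δ_1) = -48
Clamped end conditions give two more equations: 2h_0·M_0 + h_0·M_1 = 6(Δ_0 - s'(-2)) = 9 and h_2·M_2 + 2h_2·M_3 = 6(s'(3) - Δ_2) = 6.
Hence M_0 = 41/46, M_1 = 125/46, M_2 = -236/23, M_3 = 187/23.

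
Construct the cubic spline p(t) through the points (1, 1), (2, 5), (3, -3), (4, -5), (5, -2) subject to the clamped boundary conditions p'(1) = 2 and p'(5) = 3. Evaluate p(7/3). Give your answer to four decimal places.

3.2487

With M_i denoting the second derivative at x_i, h_i = 1, 1, 1, 1, and Δ_i = (y_(i+1) − y_i)/h_i = 4, -8, -2, 3:
  1·M_0 + 4·M_1 + 1·M_2 = 6(Δ_1 - Δ_0) = -72
  1·M_1 + 4·M_2 + 1·M_3 = 6(Δ_2 - Δ_1) = 36
  1·M_2 + 4·M_3 + 1·M_4 = 6(Δ_3 - Δ_2) = 30
Clamped end conditions give two more equations: 2h_0·M_0 + h_0·M_1 = 6(Δ_0 - p'(1)) = 12 and h_3·M_3 + 2h_3·M_4 = 6(p'(5) - Δ_3) = 0.
Forward elimination and back-substitution give M_0 = 269/14, M_1 = -185/7, M_2 = 29/2, M_3 = 31/7, M_4 = -31/14.
On [2, 3], p(t) = 5 - 45/28·(t - 2) - 185/14·(t - 2)² + 191/28·(t - 2)³.
With (t - 2) = 1/3: p(7/3) = 614/189.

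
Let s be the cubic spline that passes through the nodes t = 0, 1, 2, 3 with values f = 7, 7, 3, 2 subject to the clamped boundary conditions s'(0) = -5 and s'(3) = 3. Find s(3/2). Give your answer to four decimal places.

Put M_i = s'' at the i-th knot. Here h = (1, 1, 1) and Δ = (0, -4, -1), so the interior equations h_(i-1)·M_(i-1) + 2(h_(i-1)+h_i)·M_i + h_i·M_(i+1) = 6(Δ_i − Δ_(i-1)) read
  1·M_0 + 4·M_1 + 1·M_2 = 6(Δ_1 - Δ_0) = -24
  1·M_1 + 4·M_2 + 1·M_3 = 6(Δ_2 - Δ_1) = 18
Clamped end conditions give two more equations: 2h_0·M_0 + h_0·M_1 = 6(Δ_0 - s'(0)) = 30 and h_2·M_2 + 2h_2·M_3 = 6(s'(3) - Δ_2) = 24.
Solving the tridiagonal system: M_0 = 64/3, M_1 = -38/3, M_2 = 16/3, M_3 = 28/3.
On [1, 2], s(t) = 7 - 2/3·(t - 1) - 19/3·(t - 1)² + 3·(t - 1)³.
With (t - 1) = 1/2: s(3/2) = 131/24.

5.4583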